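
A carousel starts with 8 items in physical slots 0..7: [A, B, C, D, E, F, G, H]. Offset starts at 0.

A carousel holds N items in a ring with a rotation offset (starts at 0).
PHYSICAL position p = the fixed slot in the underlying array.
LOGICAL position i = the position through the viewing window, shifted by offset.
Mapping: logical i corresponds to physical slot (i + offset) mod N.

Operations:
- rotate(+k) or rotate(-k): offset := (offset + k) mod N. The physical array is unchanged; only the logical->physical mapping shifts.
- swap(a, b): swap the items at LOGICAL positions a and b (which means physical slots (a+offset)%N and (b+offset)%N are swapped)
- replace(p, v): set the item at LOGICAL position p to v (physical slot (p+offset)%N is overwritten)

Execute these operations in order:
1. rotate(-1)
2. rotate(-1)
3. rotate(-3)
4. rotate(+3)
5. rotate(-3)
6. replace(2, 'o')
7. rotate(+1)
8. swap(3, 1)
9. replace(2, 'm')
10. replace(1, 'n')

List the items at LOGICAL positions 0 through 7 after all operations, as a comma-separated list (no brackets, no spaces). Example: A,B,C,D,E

After op 1 (rotate(-1)): offset=7, physical=[A,B,C,D,E,F,G,H], logical=[H,A,B,C,D,E,F,G]
After op 2 (rotate(-1)): offset=6, physical=[A,B,C,D,E,F,G,H], logical=[G,H,A,B,C,D,E,F]
After op 3 (rotate(-3)): offset=3, physical=[A,B,C,D,E,F,G,H], logical=[D,E,F,G,H,A,B,C]
After op 4 (rotate(+3)): offset=6, physical=[A,B,C,D,E,F,G,H], logical=[G,H,A,B,C,D,E,F]
After op 5 (rotate(-3)): offset=3, physical=[A,B,C,D,E,F,G,H], logical=[D,E,F,G,H,A,B,C]
After op 6 (replace(2, 'o')): offset=3, physical=[A,B,C,D,E,o,G,H], logical=[D,E,o,G,H,A,B,C]
After op 7 (rotate(+1)): offset=4, physical=[A,B,C,D,E,o,G,H], logical=[E,o,G,H,A,B,C,D]
After op 8 (swap(3, 1)): offset=4, physical=[A,B,C,D,E,H,G,o], logical=[E,H,G,o,A,B,C,D]
After op 9 (replace(2, 'm')): offset=4, physical=[A,B,C,D,E,H,m,o], logical=[E,H,m,o,A,B,C,D]
After op 10 (replace(1, 'n')): offset=4, physical=[A,B,C,D,E,n,m,o], logical=[E,n,m,o,A,B,C,D]

Answer: E,n,m,o,A,B,C,D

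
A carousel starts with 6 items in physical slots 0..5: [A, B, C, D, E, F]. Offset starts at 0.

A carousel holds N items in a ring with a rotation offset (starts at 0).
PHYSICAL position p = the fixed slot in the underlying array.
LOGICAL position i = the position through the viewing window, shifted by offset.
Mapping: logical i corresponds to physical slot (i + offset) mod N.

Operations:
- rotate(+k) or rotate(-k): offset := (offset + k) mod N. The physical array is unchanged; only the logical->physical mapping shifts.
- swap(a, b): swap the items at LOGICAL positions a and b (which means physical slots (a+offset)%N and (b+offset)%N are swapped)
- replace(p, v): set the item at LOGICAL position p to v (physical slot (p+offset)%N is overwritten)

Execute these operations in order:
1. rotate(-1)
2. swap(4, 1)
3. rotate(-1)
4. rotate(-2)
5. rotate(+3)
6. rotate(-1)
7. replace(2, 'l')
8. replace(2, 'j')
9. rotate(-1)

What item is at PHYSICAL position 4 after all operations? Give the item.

Answer: E

Derivation:
After op 1 (rotate(-1)): offset=5, physical=[A,B,C,D,E,F], logical=[F,A,B,C,D,E]
After op 2 (swap(4, 1)): offset=5, physical=[D,B,C,A,E,F], logical=[F,D,B,C,A,E]
After op 3 (rotate(-1)): offset=4, physical=[D,B,C,A,E,F], logical=[E,F,D,B,C,A]
After op 4 (rotate(-2)): offset=2, physical=[D,B,C,A,E,F], logical=[C,A,E,F,D,B]
After op 5 (rotate(+3)): offset=5, physical=[D,B,C,A,E,F], logical=[F,D,B,C,A,E]
After op 6 (rotate(-1)): offset=4, physical=[D,B,C,A,E,F], logical=[E,F,D,B,C,A]
After op 7 (replace(2, 'l')): offset=4, physical=[l,B,C,A,E,F], logical=[E,F,l,B,C,A]
After op 8 (replace(2, 'j')): offset=4, physical=[j,B,C,A,E,F], logical=[E,F,j,B,C,A]
After op 9 (rotate(-1)): offset=3, physical=[j,B,C,A,E,F], logical=[A,E,F,j,B,C]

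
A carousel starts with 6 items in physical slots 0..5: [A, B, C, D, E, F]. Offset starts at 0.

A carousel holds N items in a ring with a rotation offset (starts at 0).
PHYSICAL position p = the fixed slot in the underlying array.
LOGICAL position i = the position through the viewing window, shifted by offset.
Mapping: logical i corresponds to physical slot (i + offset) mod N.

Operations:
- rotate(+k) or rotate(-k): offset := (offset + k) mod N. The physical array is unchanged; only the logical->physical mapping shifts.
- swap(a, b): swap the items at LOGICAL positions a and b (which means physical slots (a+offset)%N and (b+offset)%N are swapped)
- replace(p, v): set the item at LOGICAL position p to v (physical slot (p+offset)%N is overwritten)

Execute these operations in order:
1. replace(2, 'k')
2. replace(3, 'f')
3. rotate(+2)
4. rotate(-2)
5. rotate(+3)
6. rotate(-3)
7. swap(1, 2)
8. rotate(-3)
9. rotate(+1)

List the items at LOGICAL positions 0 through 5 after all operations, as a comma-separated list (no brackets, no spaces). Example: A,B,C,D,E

After op 1 (replace(2, 'k')): offset=0, physical=[A,B,k,D,E,F], logical=[A,B,k,D,E,F]
After op 2 (replace(3, 'f')): offset=0, physical=[A,B,k,f,E,F], logical=[A,B,k,f,E,F]
After op 3 (rotate(+2)): offset=2, physical=[A,B,k,f,E,F], logical=[k,f,E,F,A,B]
After op 4 (rotate(-2)): offset=0, physical=[A,B,k,f,E,F], logical=[A,B,k,f,E,F]
After op 5 (rotate(+3)): offset=3, physical=[A,B,k,f,E,F], logical=[f,E,F,A,B,k]
After op 6 (rotate(-3)): offset=0, physical=[A,B,k,f,E,F], logical=[A,B,k,f,E,F]
After op 7 (swap(1, 2)): offset=0, physical=[A,k,B,f,E,F], logical=[A,k,B,f,E,F]
After op 8 (rotate(-3)): offset=3, physical=[A,k,B,f,E,F], logical=[f,E,F,A,k,B]
After op 9 (rotate(+1)): offset=4, physical=[A,k,B,f,E,F], logical=[E,F,A,k,B,f]

Answer: E,F,A,k,B,f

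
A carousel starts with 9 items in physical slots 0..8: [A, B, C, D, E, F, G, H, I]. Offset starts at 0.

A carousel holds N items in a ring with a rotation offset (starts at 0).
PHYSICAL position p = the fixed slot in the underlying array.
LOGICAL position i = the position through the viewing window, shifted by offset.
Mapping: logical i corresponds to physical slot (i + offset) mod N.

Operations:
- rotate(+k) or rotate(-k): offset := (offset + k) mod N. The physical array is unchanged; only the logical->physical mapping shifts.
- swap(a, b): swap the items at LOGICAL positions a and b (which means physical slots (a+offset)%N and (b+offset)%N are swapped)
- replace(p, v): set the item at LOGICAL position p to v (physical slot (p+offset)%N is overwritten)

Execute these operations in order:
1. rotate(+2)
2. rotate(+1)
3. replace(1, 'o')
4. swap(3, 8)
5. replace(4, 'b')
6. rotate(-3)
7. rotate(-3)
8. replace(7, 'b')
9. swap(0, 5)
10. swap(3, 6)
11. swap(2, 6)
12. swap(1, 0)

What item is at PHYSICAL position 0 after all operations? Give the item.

Answer: D

Derivation:
After op 1 (rotate(+2)): offset=2, physical=[A,B,C,D,E,F,G,H,I], logical=[C,D,E,F,G,H,I,A,B]
After op 2 (rotate(+1)): offset=3, physical=[A,B,C,D,E,F,G,H,I], logical=[D,E,F,G,H,I,A,B,C]
After op 3 (replace(1, 'o')): offset=3, physical=[A,B,C,D,o,F,G,H,I], logical=[D,o,F,G,H,I,A,B,C]
After op 4 (swap(3, 8)): offset=3, physical=[A,B,G,D,o,F,C,H,I], logical=[D,o,F,C,H,I,A,B,G]
After op 5 (replace(4, 'b')): offset=3, physical=[A,B,G,D,o,F,C,b,I], logical=[D,o,F,C,b,I,A,B,G]
After op 6 (rotate(-3)): offset=0, physical=[A,B,G,D,o,F,C,b,I], logical=[A,B,G,D,o,F,C,b,I]
After op 7 (rotate(-3)): offset=6, physical=[A,B,G,D,o,F,C,b,I], logical=[C,b,I,A,B,G,D,o,F]
After op 8 (replace(7, 'b')): offset=6, physical=[A,B,G,D,b,F,C,b,I], logical=[C,b,I,A,B,G,D,b,F]
After op 9 (swap(0, 5)): offset=6, physical=[A,B,C,D,b,F,G,b,I], logical=[G,b,I,A,B,C,D,b,F]
After op 10 (swap(3, 6)): offset=6, physical=[D,B,C,A,b,F,G,b,I], logical=[G,b,I,D,B,C,A,b,F]
After op 11 (swap(2, 6)): offset=6, physical=[D,B,C,I,b,F,G,b,A], logical=[G,b,A,D,B,C,I,b,F]
After op 12 (swap(1, 0)): offset=6, physical=[D,B,C,I,b,F,b,G,A], logical=[b,G,A,D,B,C,I,b,F]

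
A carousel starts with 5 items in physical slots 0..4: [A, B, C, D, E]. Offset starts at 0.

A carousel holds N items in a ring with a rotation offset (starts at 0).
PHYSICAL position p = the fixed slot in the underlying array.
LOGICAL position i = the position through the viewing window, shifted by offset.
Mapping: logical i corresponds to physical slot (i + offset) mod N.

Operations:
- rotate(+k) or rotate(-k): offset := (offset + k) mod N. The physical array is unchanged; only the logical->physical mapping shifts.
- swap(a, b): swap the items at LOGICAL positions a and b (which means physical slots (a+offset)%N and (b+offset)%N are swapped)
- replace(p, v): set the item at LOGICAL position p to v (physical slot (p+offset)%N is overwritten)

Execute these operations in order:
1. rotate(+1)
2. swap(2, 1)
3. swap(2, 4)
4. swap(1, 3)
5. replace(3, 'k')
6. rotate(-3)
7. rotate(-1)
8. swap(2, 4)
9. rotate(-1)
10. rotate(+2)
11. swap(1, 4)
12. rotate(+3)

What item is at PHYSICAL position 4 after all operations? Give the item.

After op 1 (rotate(+1)): offset=1, physical=[A,B,C,D,E], logical=[B,C,D,E,A]
After op 2 (swap(2, 1)): offset=1, physical=[A,B,D,C,E], logical=[B,D,C,E,A]
After op 3 (swap(2, 4)): offset=1, physical=[C,B,D,A,E], logical=[B,D,A,E,C]
After op 4 (swap(1, 3)): offset=1, physical=[C,B,E,A,D], logical=[B,E,A,D,C]
After op 5 (replace(3, 'k')): offset=1, physical=[C,B,E,A,k], logical=[B,E,A,k,C]
After op 6 (rotate(-3)): offset=3, physical=[C,B,E,A,k], logical=[A,k,C,B,E]
After op 7 (rotate(-1)): offset=2, physical=[C,B,E,A,k], logical=[E,A,k,C,B]
After op 8 (swap(2, 4)): offset=2, physical=[C,k,E,A,B], logical=[E,A,B,C,k]
After op 9 (rotate(-1)): offset=1, physical=[C,k,E,A,B], logical=[k,E,A,B,C]
After op 10 (rotate(+2)): offset=3, physical=[C,k,E,A,B], logical=[A,B,C,k,E]
After op 11 (swap(1, 4)): offset=3, physical=[C,k,B,A,E], logical=[A,E,C,k,B]
After op 12 (rotate(+3)): offset=1, physical=[C,k,B,A,E], logical=[k,B,A,E,C]

Answer: E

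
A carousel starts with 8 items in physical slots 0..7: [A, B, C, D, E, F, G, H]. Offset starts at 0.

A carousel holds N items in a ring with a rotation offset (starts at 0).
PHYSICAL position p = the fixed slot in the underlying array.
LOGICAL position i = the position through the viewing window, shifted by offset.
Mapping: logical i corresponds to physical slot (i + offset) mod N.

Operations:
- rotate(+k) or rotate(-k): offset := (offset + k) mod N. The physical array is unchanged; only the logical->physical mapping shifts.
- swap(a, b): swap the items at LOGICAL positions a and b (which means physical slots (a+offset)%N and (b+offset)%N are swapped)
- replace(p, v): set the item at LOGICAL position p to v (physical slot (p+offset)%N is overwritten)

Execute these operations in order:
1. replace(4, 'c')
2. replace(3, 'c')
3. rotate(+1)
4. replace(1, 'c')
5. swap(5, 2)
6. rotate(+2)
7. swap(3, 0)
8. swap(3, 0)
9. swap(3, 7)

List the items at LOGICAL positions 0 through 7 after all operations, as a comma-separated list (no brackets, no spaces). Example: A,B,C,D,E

After op 1 (replace(4, 'c')): offset=0, physical=[A,B,C,D,c,F,G,H], logical=[A,B,C,D,c,F,G,H]
After op 2 (replace(3, 'c')): offset=0, physical=[A,B,C,c,c,F,G,H], logical=[A,B,C,c,c,F,G,H]
After op 3 (rotate(+1)): offset=1, physical=[A,B,C,c,c,F,G,H], logical=[B,C,c,c,F,G,H,A]
After op 4 (replace(1, 'c')): offset=1, physical=[A,B,c,c,c,F,G,H], logical=[B,c,c,c,F,G,H,A]
After op 5 (swap(5, 2)): offset=1, physical=[A,B,c,G,c,F,c,H], logical=[B,c,G,c,F,c,H,A]
After op 6 (rotate(+2)): offset=3, physical=[A,B,c,G,c,F,c,H], logical=[G,c,F,c,H,A,B,c]
After op 7 (swap(3, 0)): offset=3, physical=[A,B,c,c,c,F,G,H], logical=[c,c,F,G,H,A,B,c]
After op 8 (swap(3, 0)): offset=3, physical=[A,B,c,G,c,F,c,H], logical=[G,c,F,c,H,A,B,c]
After op 9 (swap(3, 7)): offset=3, physical=[A,B,c,G,c,F,c,H], logical=[G,c,F,c,H,A,B,c]

Answer: G,c,F,c,H,A,B,c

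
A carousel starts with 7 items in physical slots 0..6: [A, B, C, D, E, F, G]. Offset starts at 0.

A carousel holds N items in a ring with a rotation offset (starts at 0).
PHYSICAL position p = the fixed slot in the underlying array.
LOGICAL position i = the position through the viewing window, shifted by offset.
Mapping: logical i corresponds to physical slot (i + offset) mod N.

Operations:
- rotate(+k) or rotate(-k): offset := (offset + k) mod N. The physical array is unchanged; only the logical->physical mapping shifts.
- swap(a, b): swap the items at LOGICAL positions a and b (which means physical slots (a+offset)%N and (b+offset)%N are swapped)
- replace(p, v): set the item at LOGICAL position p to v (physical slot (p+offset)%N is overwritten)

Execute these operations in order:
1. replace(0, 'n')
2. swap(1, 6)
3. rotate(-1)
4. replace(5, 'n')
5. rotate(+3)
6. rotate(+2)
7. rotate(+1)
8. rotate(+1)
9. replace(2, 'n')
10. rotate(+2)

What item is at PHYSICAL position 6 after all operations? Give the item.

After op 1 (replace(0, 'n')): offset=0, physical=[n,B,C,D,E,F,G], logical=[n,B,C,D,E,F,G]
After op 2 (swap(1, 6)): offset=0, physical=[n,G,C,D,E,F,B], logical=[n,G,C,D,E,F,B]
After op 3 (rotate(-1)): offset=6, physical=[n,G,C,D,E,F,B], logical=[B,n,G,C,D,E,F]
After op 4 (replace(5, 'n')): offset=6, physical=[n,G,C,D,n,F,B], logical=[B,n,G,C,D,n,F]
After op 5 (rotate(+3)): offset=2, physical=[n,G,C,D,n,F,B], logical=[C,D,n,F,B,n,G]
After op 6 (rotate(+2)): offset=4, physical=[n,G,C,D,n,F,B], logical=[n,F,B,n,G,C,D]
After op 7 (rotate(+1)): offset=5, physical=[n,G,C,D,n,F,B], logical=[F,B,n,G,C,D,n]
After op 8 (rotate(+1)): offset=6, physical=[n,G,C,D,n,F,B], logical=[B,n,G,C,D,n,F]
After op 9 (replace(2, 'n')): offset=6, physical=[n,n,C,D,n,F,B], logical=[B,n,n,C,D,n,F]
After op 10 (rotate(+2)): offset=1, physical=[n,n,C,D,n,F,B], logical=[n,C,D,n,F,B,n]

Answer: B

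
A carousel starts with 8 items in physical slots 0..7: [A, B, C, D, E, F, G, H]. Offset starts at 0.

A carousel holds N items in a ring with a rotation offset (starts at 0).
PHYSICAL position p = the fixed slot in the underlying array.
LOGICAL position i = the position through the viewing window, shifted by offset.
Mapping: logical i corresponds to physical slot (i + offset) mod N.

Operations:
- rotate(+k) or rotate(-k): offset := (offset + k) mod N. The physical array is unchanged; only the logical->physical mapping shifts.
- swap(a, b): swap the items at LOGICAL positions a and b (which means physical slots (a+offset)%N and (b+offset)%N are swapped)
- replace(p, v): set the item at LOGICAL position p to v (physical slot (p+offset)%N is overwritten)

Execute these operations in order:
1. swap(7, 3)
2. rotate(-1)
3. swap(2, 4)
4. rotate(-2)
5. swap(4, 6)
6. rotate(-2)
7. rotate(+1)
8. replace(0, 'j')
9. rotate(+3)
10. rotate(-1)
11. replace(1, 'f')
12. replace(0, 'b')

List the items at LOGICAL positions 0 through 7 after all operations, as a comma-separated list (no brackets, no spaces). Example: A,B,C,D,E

Answer: b,f,A,B,C,H,j,F

Derivation:
After op 1 (swap(7, 3)): offset=0, physical=[A,B,C,H,E,F,G,D], logical=[A,B,C,H,E,F,G,D]
After op 2 (rotate(-1)): offset=7, physical=[A,B,C,H,E,F,G,D], logical=[D,A,B,C,H,E,F,G]
After op 3 (swap(2, 4)): offset=7, physical=[A,H,C,B,E,F,G,D], logical=[D,A,H,C,B,E,F,G]
After op 4 (rotate(-2)): offset=5, physical=[A,H,C,B,E,F,G,D], logical=[F,G,D,A,H,C,B,E]
After op 5 (swap(4, 6)): offset=5, physical=[A,B,C,H,E,F,G,D], logical=[F,G,D,A,B,C,H,E]
After op 6 (rotate(-2)): offset=3, physical=[A,B,C,H,E,F,G,D], logical=[H,E,F,G,D,A,B,C]
After op 7 (rotate(+1)): offset=4, physical=[A,B,C,H,E,F,G,D], logical=[E,F,G,D,A,B,C,H]
After op 8 (replace(0, 'j')): offset=4, physical=[A,B,C,H,j,F,G,D], logical=[j,F,G,D,A,B,C,H]
After op 9 (rotate(+3)): offset=7, physical=[A,B,C,H,j,F,G,D], logical=[D,A,B,C,H,j,F,G]
After op 10 (rotate(-1)): offset=6, physical=[A,B,C,H,j,F,G,D], logical=[G,D,A,B,C,H,j,F]
After op 11 (replace(1, 'f')): offset=6, physical=[A,B,C,H,j,F,G,f], logical=[G,f,A,B,C,H,j,F]
After op 12 (replace(0, 'b')): offset=6, physical=[A,B,C,H,j,F,b,f], logical=[b,f,A,B,C,H,j,F]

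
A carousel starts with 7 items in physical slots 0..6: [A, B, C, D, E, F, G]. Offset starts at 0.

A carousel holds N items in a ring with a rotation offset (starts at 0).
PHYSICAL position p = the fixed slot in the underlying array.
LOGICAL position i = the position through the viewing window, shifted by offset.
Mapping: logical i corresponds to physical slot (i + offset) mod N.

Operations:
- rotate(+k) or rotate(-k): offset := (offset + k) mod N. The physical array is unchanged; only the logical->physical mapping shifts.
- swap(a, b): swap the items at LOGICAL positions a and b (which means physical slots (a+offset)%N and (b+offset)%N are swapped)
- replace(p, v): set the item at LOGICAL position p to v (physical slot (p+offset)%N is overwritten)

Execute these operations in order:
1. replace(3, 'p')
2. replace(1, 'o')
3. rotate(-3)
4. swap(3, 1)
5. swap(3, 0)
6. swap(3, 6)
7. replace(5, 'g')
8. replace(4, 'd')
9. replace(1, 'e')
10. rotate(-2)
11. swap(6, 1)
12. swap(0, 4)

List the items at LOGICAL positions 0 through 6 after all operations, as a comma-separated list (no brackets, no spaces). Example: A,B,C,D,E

After op 1 (replace(3, 'p')): offset=0, physical=[A,B,C,p,E,F,G], logical=[A,B,C,p,E,F,G]
After op 2 (replace(1, 'o')): offset=0, physical=[A,o,C,p,E,F,G], logical=[A,o,C,p,E,F,G]
After op 3 (rotate(-3)): offset=4, physical=[A,o,C,p,E,F,G], logical=[E,F,G,A,o,C,p]
After op 4 (swap(3, 1)): offset=4, physical=[F,o,C,p,E,A,G], logical=[E,A,G,F,o,C,p]
After op 5 (swap(3, 0)): offset=4, physical=[E,o,C,p,F,A,G], logical=[F,A,G,E,o,C,p]
After op 6 (swap(3, 6)): offset=4, physical=[p,o,C,E,F,A,G], logical=[F,A,G,p,o,C,E]
After op 7 (replace(5, 'g')): offset=4, physical=[p,o,g,E,F,A,G], logical=[F,A,G,p,o,g,E]
After op 8 (replace(4, 'd')): offset=4, physical=[p,d,g,E,F,A,G], logical=[F,A,G,p,d,g,E]
After op 9 (replace(1, 'e')): offset=4, physical=[p,d,g,E,F,e,G], logical=[F,e,G,p,d,g,E]
After op 10 (rotate(-2)): offset=2, physical=[p,d,g,E,F,e,G], logical=[g,E,F,e,G,p,d]
After op 11 (swap(6, 1)): offset=2, physical=[p,E,g,d,F,e,G], logical=[g,d,F,e,G,p,E]
After op 12 (swap(0, 4)): offset=2, physical=[p,E,G,d,F,e,g], logical=[G,d,F,e,g,p,E]

Answer: G,d,F,e,g,p,E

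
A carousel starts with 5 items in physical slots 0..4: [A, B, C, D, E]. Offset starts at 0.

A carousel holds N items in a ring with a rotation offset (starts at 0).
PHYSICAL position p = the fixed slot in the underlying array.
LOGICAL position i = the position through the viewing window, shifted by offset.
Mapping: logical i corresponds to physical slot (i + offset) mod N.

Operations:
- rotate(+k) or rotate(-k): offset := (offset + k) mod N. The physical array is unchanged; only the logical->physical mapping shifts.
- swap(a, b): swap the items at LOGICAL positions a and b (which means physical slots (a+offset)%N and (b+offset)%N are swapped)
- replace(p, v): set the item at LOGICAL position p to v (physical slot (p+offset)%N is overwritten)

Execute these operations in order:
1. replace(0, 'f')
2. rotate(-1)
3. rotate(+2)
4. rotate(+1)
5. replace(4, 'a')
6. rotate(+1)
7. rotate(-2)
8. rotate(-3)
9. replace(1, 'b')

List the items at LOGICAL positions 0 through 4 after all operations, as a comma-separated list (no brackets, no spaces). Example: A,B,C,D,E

After op 1 (replace(0, 'f')): offset=0, physical=[f,B,C,D,E], logical=[f,B,C,D,E]
After op 2 (rotate(-1)): offset=4, physical=[f,B,C,D,E], logical=[E,f,B,C,D]
After op 3 (rotate(+2)): offset=1, physical=[f,B,C,D,E], logical=[B,C,D,E,f]
After op 4 (rotate(+1)): offset=2, physical=[f,B,C,D,E], logical=[C,D,E,f,B]
After op 5 (replace(4, 'a')): offset=2, physical=[f,a,C,D,E], logical=[C,D,E,f,a]
After op 6 (rotate(+1)): offset=3, physical=[f,a,C,D,E], logical=[D,E,f,a,C]
After op 7 (rotate(-2)): offset=1, physical=[f,a,C,D,E], logical=[a,C,D,E,f]
After op 8 (rotate(-3)): offset=3, physical=[f,a,C,D,E], logical=[D,E,f,a,C]
After op 9 (replace(1, 'b')): offset=3, physical=[f,a,C,D,b], logical=[D,b,f,a,C]

Answer: D,b,f,a,C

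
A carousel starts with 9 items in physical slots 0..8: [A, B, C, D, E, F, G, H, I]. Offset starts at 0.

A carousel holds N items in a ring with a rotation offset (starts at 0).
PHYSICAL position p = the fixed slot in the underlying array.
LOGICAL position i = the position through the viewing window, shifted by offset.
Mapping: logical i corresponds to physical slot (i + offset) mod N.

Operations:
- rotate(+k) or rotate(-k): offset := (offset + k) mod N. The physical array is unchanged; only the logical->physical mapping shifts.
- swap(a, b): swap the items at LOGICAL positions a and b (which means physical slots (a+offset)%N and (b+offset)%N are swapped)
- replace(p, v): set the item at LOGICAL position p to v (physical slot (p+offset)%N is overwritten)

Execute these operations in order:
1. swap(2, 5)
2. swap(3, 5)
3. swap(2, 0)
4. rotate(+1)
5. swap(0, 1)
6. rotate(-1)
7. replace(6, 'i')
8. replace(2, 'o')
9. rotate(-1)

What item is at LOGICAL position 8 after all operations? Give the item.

After op 1 (swap(2, 5)): offset=0, physical=[A,B,F,D,E,C,G,H,I], logical=[A,B,F,D,E,C,G,H,I]
After op 2 (swap(3, 5)): offset=0, physical=[A,B,F,C,E,D,G,H,I], logical=[A,B,F,C,E,D,G,H,I]
After op 3 (swap(2, 0)): offset=0, physical=[F,B,A,C,E,D,G,H,I], logical=[F,B,A,C,E,D,G,H,I]
After op 4 (rotate(+1)): offset=1, physical=[F,B,A,C,E,D,G,H,I], logical=[B,A,C,E,D,G,H,I,F]
After op 5 (swap(0, 1)): offset=1, physical=[F,A,B,C,E,D,G,H,I], logical=[A,B,C,E,D,G,H,I,F]
After op 6 (rotate(-1)): offset=0, physical=[F,A,B,C,E,D,G,H,I], logical=[F,A,B,C,E,D,G,H,I]
After op 7 (replace(6, 'i')): offset=0, physical=[F,A,B,C,E,D,i,H,I], logical=[F,A,B,C,E,D,i,H,I]
After op 8 (replace(2, 'o')): offset=0, physical=[F,A,o,C,E,D,i,H,I], logical=[F,A,o,C,E,D,i,H,I]
After op 9 (rotate(-1)): offset=8, physical=[F,A,o,C,E,D,i,H,I], logical=[I,F,A,o,C,E,D,i,H]

Answer: H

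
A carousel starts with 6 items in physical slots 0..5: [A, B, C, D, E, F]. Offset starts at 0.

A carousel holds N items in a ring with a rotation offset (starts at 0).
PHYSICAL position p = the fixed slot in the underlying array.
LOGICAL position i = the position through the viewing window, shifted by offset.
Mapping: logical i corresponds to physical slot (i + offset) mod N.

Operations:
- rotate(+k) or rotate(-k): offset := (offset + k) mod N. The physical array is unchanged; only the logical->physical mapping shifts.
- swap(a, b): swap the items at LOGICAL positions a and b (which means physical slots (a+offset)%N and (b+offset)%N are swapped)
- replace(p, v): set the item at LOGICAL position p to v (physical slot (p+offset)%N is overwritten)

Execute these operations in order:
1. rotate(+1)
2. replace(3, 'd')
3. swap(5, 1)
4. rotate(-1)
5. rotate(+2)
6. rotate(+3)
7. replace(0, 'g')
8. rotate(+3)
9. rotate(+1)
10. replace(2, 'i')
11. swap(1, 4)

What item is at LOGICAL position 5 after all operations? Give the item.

Answer: A

Derivation:
After op 1 (rotate(+1)): offset=1, physical=[A,B,C,D,E,F], logical=[B,C,D,E,F,A]
After op 2 (replace(3, 'd')): offset=1, physical=[A,B,C,D,d,F], logical=[B,C,D,d,F,A]
After op 3 (swap(5, 1)): offset=1, physical=[C,B,A,D,d,F], logical=[B,A,D,d,F,C]
After op 4 (rotate(-1)): offset=0, physical=[C,B,A,D,d,F], logical=[C,B,A,D,d,F]
After op 5 (rotate(+2)): offset=2, physical=[C,B,A,D,d,F], logical=[A,D,d,F,C,B]
After op 6 (rotate(+3)): offset=5, physical=[C,B,A,D,d,F], logical=[F,C,B,A,D,d]
After op 7 (replace(0, 'g')): offset=5, physical=[C,B,A,D,d,g], logical=[g,C,B,A,D,d]
After op 8 (rotate(+3)): offset=2, physical=[C,B,A,D,d,g], logical=[A,D,d,g,C,B]
After op 9 (rotate(+1)): offset=3, physical=[C,B,A,D,d,g], logical=[D,d,g,C,B,A]
After op 10 (replace(2, 'i')): offset=3, physical=[C,B,A,D,d,i], logical=[D,d,i,C,B,A]
After op 11 (swap(1, 4)): offset=3, physical=[C,d,A,D,B,i], logical=[D,B,i,C,d,A]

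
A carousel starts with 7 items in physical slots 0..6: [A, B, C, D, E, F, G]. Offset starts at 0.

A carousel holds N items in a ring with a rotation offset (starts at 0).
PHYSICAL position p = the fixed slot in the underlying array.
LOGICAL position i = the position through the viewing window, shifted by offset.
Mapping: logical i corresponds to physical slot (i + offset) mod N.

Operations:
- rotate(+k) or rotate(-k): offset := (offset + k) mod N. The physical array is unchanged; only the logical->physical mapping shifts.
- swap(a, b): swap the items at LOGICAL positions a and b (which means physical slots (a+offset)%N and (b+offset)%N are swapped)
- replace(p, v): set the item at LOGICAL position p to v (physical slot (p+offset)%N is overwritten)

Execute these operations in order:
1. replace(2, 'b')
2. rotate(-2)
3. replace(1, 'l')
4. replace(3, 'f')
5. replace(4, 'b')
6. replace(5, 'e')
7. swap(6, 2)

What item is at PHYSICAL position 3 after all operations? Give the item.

After op 1 (replace(2, 'b')): offset=0, physical=[A,B,b,D,E,F,G], logical=[A,B,b,D,E,F,G]
After op 2 (rotate(-2)): offset=5, physical=[A,B,b,D,E,F,G], logical=[F,G,A,B,b,D,E]
After op 3 (replace(1, 'l')): offset=5, physical=[A,B,b,D,E,F,l], logical=[F,l,A,B,b,D,E]
After op 4 (replace(3, 'f')): offset=5, physical=[A,f,b,D,E,F,l], logical=[F,l,A,f,b,D,E]
After op 5 (replace(4, 'b')): offset=5, physical=[A,f,b,D,E,F,l], logical=[F,l,A,f,b,D,E]
After op 6 (replace(5, 'e')): offset=5, physical=[A,f,b,e,E,F,l], logical=[F,l,A,f,b,e,E]
After op 7 (swap(6, 2)): offset=5, physical=[E,f,b,e,A,F,l], logical=[F,l,E,f,b,e,A]

Answer: e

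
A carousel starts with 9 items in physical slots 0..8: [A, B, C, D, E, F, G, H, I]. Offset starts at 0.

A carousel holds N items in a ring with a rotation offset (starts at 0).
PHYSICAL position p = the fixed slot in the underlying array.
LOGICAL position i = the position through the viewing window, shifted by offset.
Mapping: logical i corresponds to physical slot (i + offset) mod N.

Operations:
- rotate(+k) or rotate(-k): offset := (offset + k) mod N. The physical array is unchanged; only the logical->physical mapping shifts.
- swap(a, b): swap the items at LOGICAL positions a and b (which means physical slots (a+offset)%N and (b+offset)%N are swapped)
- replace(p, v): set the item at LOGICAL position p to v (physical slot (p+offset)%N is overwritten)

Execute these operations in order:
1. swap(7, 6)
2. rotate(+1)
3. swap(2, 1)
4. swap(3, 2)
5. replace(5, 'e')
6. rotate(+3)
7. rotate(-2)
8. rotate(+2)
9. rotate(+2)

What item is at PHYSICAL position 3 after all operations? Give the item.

After op 1 (swap(7, 6)): offset=0, physical=[A,B,C,D,E,F,H,G,I], logical=[A,B,C,D,E,F,H,G,I]
After op 2 (rotate(+1)): offset=1, physical=[A,B,C,D,E,F,H,G,I], logical=[B,C,D,E,F,H,G,I,A]
After op 3 (swap(2, 1)): offset=1, physical=[A,B,D,C,E,F,H,G,I], logical=[B,D,C,E,F,H,G,I,A]
After op 4 (swap(3, 2)): offset=1, physical=[A,B,D,E,C,F,H,G,I], logical=[B,D,E,C,F,H,G,I,A]
After op 5 (replace(5, 'e')): offset=1, physical=[A,B,D,E,C,F,e,G,I], logical=[B,D,E,C,F,e,G,I,A]
After op 6 (rotate(+3)): offset=4, physical=[A,B,D,E,C,F,e,G,I], logical=[C,F,e,G,I,A,B,D,E]
After op 7 (rotate(-2)): offset=2, physical=[A,B,D,E,C,F,e,G,I], logical=[D,E,C,F,e,G,I,A,B]
After op 8 (rotate(+2)): offset=4, physical=[A,B,D,E,C,F,e,G,I], logical=[C,F,e,G,I,A,B,D,E]
After op 9 (rotate(+2)): offset=6, physical=[A,B,D,E,C,F,e,G,I], logical=[e,G,I,A,B,D,E,C,F]

Answer: E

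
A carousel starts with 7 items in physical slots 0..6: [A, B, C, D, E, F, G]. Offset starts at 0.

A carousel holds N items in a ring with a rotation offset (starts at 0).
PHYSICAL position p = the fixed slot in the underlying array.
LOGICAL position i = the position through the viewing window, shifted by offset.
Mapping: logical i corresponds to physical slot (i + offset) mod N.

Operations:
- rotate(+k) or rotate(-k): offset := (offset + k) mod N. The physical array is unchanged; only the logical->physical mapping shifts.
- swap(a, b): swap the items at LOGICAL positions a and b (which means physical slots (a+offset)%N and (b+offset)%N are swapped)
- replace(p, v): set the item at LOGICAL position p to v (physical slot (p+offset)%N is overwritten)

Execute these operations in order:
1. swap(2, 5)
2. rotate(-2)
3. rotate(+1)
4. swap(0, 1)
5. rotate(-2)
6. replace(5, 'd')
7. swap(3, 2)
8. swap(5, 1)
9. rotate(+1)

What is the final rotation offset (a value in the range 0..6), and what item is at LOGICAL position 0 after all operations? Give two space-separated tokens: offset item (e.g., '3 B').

Answer: 5 d

Derivation:
After op 1 (swap(2, 5)): offset=0, physical=[A,B,F,D,E,C,G], logical=[A,B,F,D,E,C,G]
After op 2 (rotate(-2)): offset=5, physical=[A,B,F,D,E,C,G], logical=[C,G,A,B,F,D,E]
After op 3 (rotate(+1)): offset=6, physical=[A,B,F,D,E,C,G], logical=[G,A,B,F,D,E,C]
After op 4 (swap(0, 1)): offset=6, physical=[G,B,F,D,E,C,A], logical=[A,G,B,F,D,E,C]
After op 5 (rotate(-2)): offset=4, physical=[G,B,F,D,E,C,A], logical=[E,C,A,G,B,F,D]
After op 6 (replace(5, 'd')): offset=4, physical=[G,B,d,D,E,C,A], logical=[E,C,A,G,B,d,D]
After op 7 (swap(3, 2)): offset=4, physical=[A,B,d,D,E,C,G], logical=[E,C,G,A,B,d,D]
After op 8 (swap(5, 1)): offset=4, physical=[A,B,C,D,E,d,G], logical=[E,d,G,A,B,C,D]
After op 9 (rotate(+1)): offset=5, physical=[A,B,C,D,E,d,G], logical=[d,G,A,B,C,D,E]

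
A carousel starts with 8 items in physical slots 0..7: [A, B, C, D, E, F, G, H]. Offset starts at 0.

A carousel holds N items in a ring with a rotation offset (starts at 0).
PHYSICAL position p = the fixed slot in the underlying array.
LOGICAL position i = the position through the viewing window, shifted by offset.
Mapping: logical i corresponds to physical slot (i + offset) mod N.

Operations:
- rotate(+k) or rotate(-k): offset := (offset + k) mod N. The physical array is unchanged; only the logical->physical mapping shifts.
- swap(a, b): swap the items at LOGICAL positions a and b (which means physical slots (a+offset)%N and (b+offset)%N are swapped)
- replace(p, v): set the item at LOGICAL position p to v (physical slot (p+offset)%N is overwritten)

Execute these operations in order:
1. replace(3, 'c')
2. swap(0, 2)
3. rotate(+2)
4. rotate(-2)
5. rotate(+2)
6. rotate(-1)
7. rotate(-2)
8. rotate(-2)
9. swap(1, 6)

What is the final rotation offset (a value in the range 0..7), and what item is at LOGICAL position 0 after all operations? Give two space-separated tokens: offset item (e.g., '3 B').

Answer: 5 F

Derivation:
After op 1 (replace(3, 'c')): offset=0, physical=[A,B,C,c,E,F,G,H], logical=[A,B,C,c,E,F,G,H]
After op 2 (swap(0, 2)): offset=0, physical=[C,B,A,c,E,F,G,H], logical=[C,B,A,c,E,F,G,H]
After op 3 (rotate(+2)): offset=2, physical=[C,B,A,c,E,F,G,H], logical=[A,c,E,F,G,H,C,B]
After op 4 (rotate(-2)): offset=0, physical=[C,B,A,c,E,F,G,H], logical=[C,B,A,c,E,F,G,H]
After op 5 (rotate(+2)): offset=2, physical=[C,B,A,c,E,F,G,H], logical=[A,c,E,F,G,H,C,B]
After op 6 (rotate(-1)): offset=1, physical=[C,B,A,c,E,F,G,H], logical=[B,A,c,E,F,G,H,C]
After op 7 (rotate(-2)): offset=7, physical=[C,B,A,c,E,F,G,H], logical=[H,C,B,A,c,E,F,G]
After op 8 (rotate(-2)): offset=5, physical=[C,B,A,c,E,F,G,H], logical=[F,G,H,C,B,A,c,E]
After op 9 (swap(1, 6)): offset=5, physical=[C,B,A,G,E,F,c,H], logical=[F,c,H,C,B,A,G,E]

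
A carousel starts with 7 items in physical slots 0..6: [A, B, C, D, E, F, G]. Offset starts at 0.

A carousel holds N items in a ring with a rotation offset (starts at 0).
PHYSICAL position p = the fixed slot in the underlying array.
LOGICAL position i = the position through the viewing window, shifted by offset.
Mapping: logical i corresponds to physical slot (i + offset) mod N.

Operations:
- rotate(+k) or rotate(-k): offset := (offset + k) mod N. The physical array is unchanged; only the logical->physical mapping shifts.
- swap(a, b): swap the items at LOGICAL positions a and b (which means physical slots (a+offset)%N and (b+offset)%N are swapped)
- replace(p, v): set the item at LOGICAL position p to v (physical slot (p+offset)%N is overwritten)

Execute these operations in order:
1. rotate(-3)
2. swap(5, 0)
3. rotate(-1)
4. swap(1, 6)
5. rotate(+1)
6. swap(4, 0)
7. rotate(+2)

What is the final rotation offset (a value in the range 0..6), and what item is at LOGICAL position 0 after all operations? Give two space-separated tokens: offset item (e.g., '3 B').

After op 1 (rotate(-3)): offset=4, physical=[A,B,C,D,E,F,G], logical=[E,F,G,A,B,C,D]
After op 2 (swap(5, 0)): offset=4, physical=[A,B,E,D,C,F,G], logical=[C,F,G,A,B,E,D]
After op 3 (rotate(-1)): offset=3, physical=[A,B,E,D,C,F,G], logical=[D,C,F,G,A,B,E]
After op 4 (swap(1, 6)): offset=3, physical=[A,B,C,D,E,F,G], logical=[D,E,F,G,A,B,C]
After op 5 (rotate(+1)): offset=4, physical=[A,B,C,D,E,F,G], logical=[E,F,G,A,B,C,D]
After op 6 (swap(4, 0)): offset=4, physical=[A,E,C,D,B,F,G], logical=[B,F,G,A,E,C,D]
After op 7 (rotate(+2)): offset=6, physical=[A,E,C,D,B,F,G], logical=[G,A,E,C,D,B,F]

Answer: 6 G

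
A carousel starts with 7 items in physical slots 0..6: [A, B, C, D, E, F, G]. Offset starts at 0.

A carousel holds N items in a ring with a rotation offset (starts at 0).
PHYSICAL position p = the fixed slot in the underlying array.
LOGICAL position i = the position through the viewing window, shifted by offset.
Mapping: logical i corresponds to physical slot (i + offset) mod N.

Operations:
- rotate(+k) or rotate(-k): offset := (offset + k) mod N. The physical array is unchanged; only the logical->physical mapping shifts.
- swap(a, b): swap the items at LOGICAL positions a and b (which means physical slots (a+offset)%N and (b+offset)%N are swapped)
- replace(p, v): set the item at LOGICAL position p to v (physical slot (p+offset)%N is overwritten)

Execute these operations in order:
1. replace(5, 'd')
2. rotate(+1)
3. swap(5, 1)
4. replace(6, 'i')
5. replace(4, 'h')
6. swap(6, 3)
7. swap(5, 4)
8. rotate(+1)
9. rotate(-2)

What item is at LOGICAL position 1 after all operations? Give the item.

After op 1 (replace(5, 'd')): offset=0, physical=[A,B,C,D,E,d,G], logical=[A,B,C,D,E,d,G]
After op 2 (rotate(+1)): offset=1, physical=[A,B,C,D,E,d,G], logical=[B,C,D,E,d,G,A]
After op 3 (swap(5, 1)): offset=1, physical=[A,B,G,D,E,d,C], logical=[B,G,D,E,d,C,A]
After op 4 (replace(6, 'i')): offset=1, physical=[i,B,G,D,E,d,C], logical=[B,G,D,E,d,C,i]
After op 5 (replace(4, 'h')): offset=1, physical=[i,B,G,D,E,h,C], logical=[B,G,D,E,h,C,i]
After op 6 (swap(6, 3)): offset=1, physical=[E,B,G,D,i,h,C], logical=[B,G,D,i,h,C,E]
After op 7 (swap(5, 4)): offset=1, physical=[E,B,G,D,i,C,h], logical=[B,G,D,i,C,h,E]
After op 8 (rotate(+1)): offset=2, physical=[E,B,G,D,i,C,h], logical=[G,D,i,C,h,E,B]
After op 9 (rotate(-2)): offset=0, physical=[E,B,G,D,i,C,h], logical=[E,B,G,D,i,C,h]

Answer: B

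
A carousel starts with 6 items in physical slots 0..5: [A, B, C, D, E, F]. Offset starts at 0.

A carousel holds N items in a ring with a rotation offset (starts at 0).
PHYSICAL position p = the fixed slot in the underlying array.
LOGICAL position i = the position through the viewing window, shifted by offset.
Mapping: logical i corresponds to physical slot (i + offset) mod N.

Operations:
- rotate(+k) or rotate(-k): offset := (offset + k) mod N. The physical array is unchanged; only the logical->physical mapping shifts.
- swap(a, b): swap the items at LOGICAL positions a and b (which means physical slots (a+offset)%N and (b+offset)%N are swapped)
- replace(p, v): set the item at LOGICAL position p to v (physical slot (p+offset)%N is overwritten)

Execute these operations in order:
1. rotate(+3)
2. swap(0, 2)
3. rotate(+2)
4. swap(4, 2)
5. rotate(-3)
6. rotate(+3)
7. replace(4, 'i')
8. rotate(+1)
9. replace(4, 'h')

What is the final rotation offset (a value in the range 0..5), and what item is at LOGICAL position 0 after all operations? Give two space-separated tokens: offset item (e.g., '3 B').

Answer: 0 A

Derivation:
After op 1 (rotate(+3)): offset=3, physical=[A,B,C,D,E,F], logical=[D,E,F,A,B,C]
After op 2 (swap(0, 2)): offset=3, physical=[A,B,C,F,E,D], logical=[F,E,D,A,B,C]
After op 3 (rotate(+2)): offset=5, physical=[A,B,C,F,E,D], logical=[D,A,B,C,F,E]
After op 4 (swap(4, 2)): offset=5, physical=[A,F,C,B,E,D], logical=[D,A,F,C,B,E]
After op 5 (rotate(-3)): offset=2, physical=[A,F,C,B,E,D], logical=[C,B,E,D,A,F]
After op 6 (rotate(+3)): offset=5, physical=[A,F,C,B,E,D], logical=[D,A,F,C,B,E]
After op 7 (replace(4, 'i')): offset=5, physical=[A,F,C,i,E,D], logical=[D,A,F,C,i,E]
After op 8 (rotate(+1)): offset=0, physical=[A,F,C,i,E,D], logical=[A,F,C,i,E,D]
After op 9 (replace(4, 'h')): offset=0, physical=[A,F,C,i,h,D], logical=[A,F,C,i,h,D]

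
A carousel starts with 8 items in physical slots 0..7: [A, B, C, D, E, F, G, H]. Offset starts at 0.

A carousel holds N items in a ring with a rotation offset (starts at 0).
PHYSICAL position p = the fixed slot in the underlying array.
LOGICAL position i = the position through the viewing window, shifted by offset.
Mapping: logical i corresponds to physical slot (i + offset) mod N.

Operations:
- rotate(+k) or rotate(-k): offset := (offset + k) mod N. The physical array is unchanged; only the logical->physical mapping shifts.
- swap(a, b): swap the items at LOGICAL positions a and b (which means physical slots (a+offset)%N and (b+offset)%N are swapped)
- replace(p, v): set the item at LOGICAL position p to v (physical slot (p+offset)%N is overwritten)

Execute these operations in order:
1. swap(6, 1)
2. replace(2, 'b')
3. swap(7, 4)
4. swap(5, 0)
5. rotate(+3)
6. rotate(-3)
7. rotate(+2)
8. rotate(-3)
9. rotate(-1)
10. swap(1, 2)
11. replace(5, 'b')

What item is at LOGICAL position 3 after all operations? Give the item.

Answer: G

Derivation:
After op 1 (swap(6, 1)): offset=0, physical=[A,G,C,D,E,F,B,H], logical=[A,G,C,D,E,F,B,H]
After op 2 (replace(2, 'b')): offset=0, physical=[A,G,b,D,E,F,B,H], logical=[A,G,b,D,E,F,B,H]
After op 3 (swap(7, 4)): offset=0, physical=[A,G,b,D,H,F,B,E], logical=[A,G,b,D,H,F,B,E]
After op 4 (swap(5, 0)): offset=0, physical=[F,G,b,D,H,A,B,E], logical=[F,G,b,D,H,A,B,E]
After op 5 (rotate(+3)): offset=3, physical=[F,G,b,D,H,A,B,E], logical=[D,H,A,B,E,F,G,b]
After op 6 (rotate(-3)): offset=0, physical=[F,G,b,D,H,A,B,E], logical=[F,G,b,D,H,A,B,E]
After op 7 (rotate(+2)): offset=2, physical=[F,G,b,D,H,A,B,E], logical=[b,D,H,A,B,E,F,G]
After op 8 (rotate(-3)): offset=7, physical=[F,G,b,D,H,A,B,E], logical=[E,F,G,b,D,H,A,B]
After op 9 (rotate(-1)): offset=6, physical=[F,G,b,D,H,A,B,E], logical=[B,E,F,G,b,D,H,A]
After op 10 (swap(1, 2)): offset=6, physical=[E,G,b,D,H,A,B,F], logical=[B,F,E,G,b,D,H,A]
After op 11 (replace(5, 'b')): offset=6, physical=[E,G,b,b,H,A,B,F], logical=[B,F,E,G,b,b,H,A]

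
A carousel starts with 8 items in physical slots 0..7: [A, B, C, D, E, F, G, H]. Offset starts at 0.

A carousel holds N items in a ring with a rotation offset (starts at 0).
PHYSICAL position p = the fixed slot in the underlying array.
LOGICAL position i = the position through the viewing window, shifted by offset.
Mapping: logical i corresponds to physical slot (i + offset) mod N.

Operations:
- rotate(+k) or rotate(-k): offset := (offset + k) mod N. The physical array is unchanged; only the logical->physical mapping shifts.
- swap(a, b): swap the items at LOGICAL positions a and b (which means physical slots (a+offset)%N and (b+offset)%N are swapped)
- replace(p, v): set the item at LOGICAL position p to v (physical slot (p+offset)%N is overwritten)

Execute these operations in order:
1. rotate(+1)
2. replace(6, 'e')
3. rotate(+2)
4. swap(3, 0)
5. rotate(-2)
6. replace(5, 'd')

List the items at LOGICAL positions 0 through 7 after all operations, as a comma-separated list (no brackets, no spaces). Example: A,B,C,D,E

After op 1 (rotate(+1)): offset=1, physical=[A,B,C,D,E,F,G,H], logical=[B,C,D,E,F,G,H,A]
After op 2 (replace(6, 'e')): offset=1, physical=[A,B,C,D,E,F,G,e], logical=[B,C,D,E,F,G,e,A]
After op 3 (rotate(+2)): offset=3, physical=[A,B,C,D,E,F,G,e], logical=[D,E,F,G,e,A,B,C]
After op 4 (swap(3, 0)): offset=3, physical=[A,B,C,G,E,F,D,e], logical=[G,E,F,D,e,A,B,C]
After op 5 (rotate(-2)): offset=1, physical=[A,B,C,G,E,F,D,e], logical=[B,C,G,E,F,D,e,A]
After op 6 (replace(5, 'd')): offset=1, physical=[A,B,C,G,E,F,d,e], logical=[B,C,G,E,F,d,e,A]

Answer: B,C,G,E,F,d,e,A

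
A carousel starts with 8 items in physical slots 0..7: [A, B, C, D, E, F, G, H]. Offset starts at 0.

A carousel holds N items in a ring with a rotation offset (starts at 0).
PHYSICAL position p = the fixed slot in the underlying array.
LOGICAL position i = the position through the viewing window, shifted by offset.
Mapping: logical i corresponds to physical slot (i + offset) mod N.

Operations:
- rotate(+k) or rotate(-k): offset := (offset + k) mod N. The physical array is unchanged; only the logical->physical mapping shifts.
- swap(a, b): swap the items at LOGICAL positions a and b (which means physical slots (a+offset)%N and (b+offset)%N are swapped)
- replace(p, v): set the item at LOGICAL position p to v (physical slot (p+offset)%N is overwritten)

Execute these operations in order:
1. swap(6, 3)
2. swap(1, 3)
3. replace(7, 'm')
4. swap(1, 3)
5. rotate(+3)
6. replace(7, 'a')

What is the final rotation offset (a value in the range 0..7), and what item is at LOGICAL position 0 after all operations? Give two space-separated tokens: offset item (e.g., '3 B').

Answer: 3 G

Derivation:
After op 1 (swap(6, 3)): offset=0, physical=[A,B,C,G,E,F,D,H], logical=[A,B,C,G,E,F,D,H]
After op 2 (swap(1, 3)): offset=0, physical=[A,G,C,B,E,F,D,H], logical=[A,G,C,B,E,F,D,H]
After op 3 (replace(7, 'm')): offset=0, physical=[A,G,C,B,E,F,D,m], logical=[A,G,C,B,E,F,D,m]
After op 4 (swap(1, 3)): offset=0, physical=[A,B,C,G,E,F,D,m], logical=[A,B,C,G,E,F,D,m]
After op 5 (rotate(+3)): offset=3, physical=[A,B,C,G,E,F,D,m], logical=[G,E,F,D,m,A,B,C]
After op 6 (replace(7, 'a')): offset=3, physical=[A,B,a,G,E,F,D,m], logical=[G,E,F,D,m,A,B,a]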